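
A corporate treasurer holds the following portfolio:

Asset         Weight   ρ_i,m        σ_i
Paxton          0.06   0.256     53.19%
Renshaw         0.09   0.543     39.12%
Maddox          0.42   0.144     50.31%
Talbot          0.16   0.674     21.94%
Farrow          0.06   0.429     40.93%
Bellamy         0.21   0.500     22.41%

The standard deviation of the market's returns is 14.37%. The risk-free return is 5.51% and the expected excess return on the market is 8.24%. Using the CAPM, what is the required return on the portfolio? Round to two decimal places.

β_Paxton = 0.256 × 53.19% / 14.37% = 0.9476
β_Renshaw = 0.543 × 39.12% / 14.37% = 1.4782
β_Maddox = 0.144 × 50.31% / 14.37% = 0.5042
β_Talbot = 0.674 × 21.94% / 14.37% = 1.0291
β_Farrow = 0.429 × 40.93% / 14.37% = 1.2219
β_Bellamy = 0.500 × 22.41% / 14.37% = 0.7797
β_P = Σ w_i β_i = 0.06×0.9476 + 0.09×1.4782 + 0.42×0.5042 + 0.16×1.0291 + 0.06×1.2219 + 0.21×0.7797 = 0.8034
E(R_P) = R_f + β_P × MRP = 5.51% + 0.8034 × 8.24% = 12.13%

12.13%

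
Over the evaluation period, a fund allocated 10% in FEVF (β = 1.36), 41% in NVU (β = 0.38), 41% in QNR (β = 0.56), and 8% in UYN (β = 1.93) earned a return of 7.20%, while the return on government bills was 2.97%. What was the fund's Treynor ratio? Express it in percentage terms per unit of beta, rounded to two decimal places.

6.26%

β_P = 0.10×1.36 + 0.41×0.38 + 0.41×0.56 + 0.08×1.93 = 0.6758
Treynor = (R_P − R_f) / β_P = (7.20% − 2.97%) / 0.6758 = 4.23% / 0.6758 = 6.26%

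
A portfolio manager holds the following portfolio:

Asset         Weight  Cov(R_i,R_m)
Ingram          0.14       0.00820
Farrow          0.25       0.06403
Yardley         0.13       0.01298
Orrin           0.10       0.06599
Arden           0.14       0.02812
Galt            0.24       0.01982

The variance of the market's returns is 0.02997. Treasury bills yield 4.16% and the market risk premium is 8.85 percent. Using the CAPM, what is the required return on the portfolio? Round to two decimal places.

14.24%

β_Ingram = 0.00820 / 0.02997 = 0.2736
β_Farrow = 0.06403 / 0.02997 = 2.1365
β_Yardley = 0.01298 / 0.02997 = 0.4331
β_Orrin = 0.06599 / 0.02997 = 2.2019
β_Arden = 0.02812 / 0.02997 = 0.9383
β_Galt = 0.01982 / 0.02997 = 0.6613
β_P = Σ w_i β_i = 0.14×0.2736 + 0.25×2.1365 + 0.13×0.4331 + 0.10×2.2019 + 0.14×0.9383 + 0.24×0.6613 = 1.1390
E(R_P) = R_f + β_P × MRP = 4.16% + 1.1390 × 8.85% = 14.24%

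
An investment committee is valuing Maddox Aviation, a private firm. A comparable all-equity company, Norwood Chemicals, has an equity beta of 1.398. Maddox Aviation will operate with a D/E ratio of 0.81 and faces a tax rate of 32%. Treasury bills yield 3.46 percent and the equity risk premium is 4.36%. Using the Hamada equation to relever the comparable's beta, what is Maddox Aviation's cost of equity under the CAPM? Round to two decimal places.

β_L = β_U × [1 + (1 − t)(D/E)] = 1.398 × [1 + (1 − 0.32) × 0.81]
    = 1.398 × [1 + 0.68 × 0.81] = 1.398 × 1.5508 = 2.1680
E(R) = R_f + β_L × MRP = 3.46% + 2.1680 × 4.36% = 12.91%

12.91%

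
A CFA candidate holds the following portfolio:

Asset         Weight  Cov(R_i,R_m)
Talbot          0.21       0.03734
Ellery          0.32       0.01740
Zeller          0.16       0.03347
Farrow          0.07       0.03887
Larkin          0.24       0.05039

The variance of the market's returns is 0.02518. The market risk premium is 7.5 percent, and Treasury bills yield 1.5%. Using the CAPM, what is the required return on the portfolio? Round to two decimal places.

β_Talbot = 0.03734 / 0.02518 = 1.4829
β_Ellery = 0.01740 / 0.02518 = 0.6910
β_Zeller = 0.03347 / 0.02518 = 1.3292
β_Farrow = 0.03887 / 0.02518 = 1.5437
β_Larkin = 0.05039 / 0.02518 = 2.0012
β_P = Σ w_i β_i = 0.21×1.4829 + 0.32×0.6910 + 0.16×1.3292 + 0.07×1.5437 + 0.24×2.0012 = 1.3335
E(R_P) = R_f + β_P × MRP = 1.5% + 1.3335 × 7.5% = 11.50%

11.50%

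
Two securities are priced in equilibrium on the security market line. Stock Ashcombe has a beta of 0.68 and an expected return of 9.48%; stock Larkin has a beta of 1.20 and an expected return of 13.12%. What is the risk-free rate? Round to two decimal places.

Both satisfy E(R) = R_f + β·MRP, so the slope of the SML is
MRP = (13.12% − 9.48%) / (1.20 − 0.68) = 3.64% / 0.52 = 7.0000%
R_f = E(R_Ashcombe) − β_Ashcombe·MRP = 9.48% − 0.68 × 7.0000% = 4.7200%

4.72%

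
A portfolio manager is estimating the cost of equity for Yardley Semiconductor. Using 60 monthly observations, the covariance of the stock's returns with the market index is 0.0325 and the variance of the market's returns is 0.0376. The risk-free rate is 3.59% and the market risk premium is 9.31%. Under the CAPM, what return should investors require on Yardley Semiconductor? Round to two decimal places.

11.64%

β = Cov(R_i, R_m) / Var(R_m) = 0.0325 / 0.0376 = 0.8644
E(R) = R_f + β × MRP = 3.59% + 0.8644 × 9.31% = 11.64%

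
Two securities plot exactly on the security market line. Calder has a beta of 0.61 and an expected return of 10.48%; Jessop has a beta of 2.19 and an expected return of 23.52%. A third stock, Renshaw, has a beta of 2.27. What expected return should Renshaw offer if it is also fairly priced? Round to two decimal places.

24.18%

MRP (SML slope) = (23.52% − 10.48%) / (2.19 − 0.61) = 13.04% / 1.58 = 8.2532%
R_f (intercept) = 10.48% − 0.61 × 8.2532% = 5.4455%
E(R_Renshaw) = R_f + β × MRP = 5.4455% + 2.27 × 8.2532% = 24.18%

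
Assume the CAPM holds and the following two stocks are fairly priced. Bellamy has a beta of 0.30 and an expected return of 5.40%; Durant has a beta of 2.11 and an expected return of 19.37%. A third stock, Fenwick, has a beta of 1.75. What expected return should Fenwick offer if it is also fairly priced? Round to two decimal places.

16.59%

MRP (SML slope) = (19.37% − 5.40%) / (2.11 − 0.30) = 13.97% / 1.81 = 7.7182%
R_f (intercept) = 5.40% − 0.30 × 7.7182% = 3.0845%
E(R_Fenwick) = R_f + β × MRP = 3.0845% + 1.75 × 7.7182% = 16.59%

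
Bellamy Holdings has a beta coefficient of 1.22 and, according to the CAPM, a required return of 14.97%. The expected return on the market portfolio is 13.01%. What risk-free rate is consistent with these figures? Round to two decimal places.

E(R) = R_f + β(E(R_m) − R_f) = R_f(1 − β) + β·E(R_m)
14.97% = R_f × (1 − 1.22) + 1.22 × 13.01%
14.97% = R_f × -0.22 + 15.8722%
R_f = (14.97% − 15.8722%) / -0.22 = 4.10%

4.10%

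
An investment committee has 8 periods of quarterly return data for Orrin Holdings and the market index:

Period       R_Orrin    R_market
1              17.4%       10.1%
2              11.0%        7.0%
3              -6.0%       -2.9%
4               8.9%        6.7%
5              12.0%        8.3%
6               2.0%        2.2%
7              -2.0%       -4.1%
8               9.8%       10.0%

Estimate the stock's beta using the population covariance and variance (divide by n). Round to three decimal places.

1.323

Mean R_i = (17.4 + 11.0 − 6.0 + 8.9 + 12.0 + 2.0 − 2.0 + 9.8) / 8 = 6.6375%
Mean R_m = (10.1 + 7.0 − 2.9 + 6.7 + 8.3 + 2.2 − 4.1 + 10.0) / 8 = 4.6625%
Σ(R_i − R̄_i)(R_m − R̄_m) = 292.3913  ⇒  Cov = 292.3913 / 8 = 36.5489
Σ(R_m − R̄_m)² = 220.9388  ⇒  Var(R_m) = 220.9388 / 8 = 27.6174
β = Cov / Var(R_m) = 36.5489 / 27.6174 = 1.3234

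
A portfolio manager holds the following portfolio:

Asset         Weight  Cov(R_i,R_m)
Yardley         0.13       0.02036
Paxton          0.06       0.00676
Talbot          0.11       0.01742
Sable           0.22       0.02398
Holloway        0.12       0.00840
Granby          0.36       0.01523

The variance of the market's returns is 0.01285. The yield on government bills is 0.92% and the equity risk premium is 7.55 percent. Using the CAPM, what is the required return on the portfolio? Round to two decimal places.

β_Yardley = 0.02036 / 0.01285 = 1.5844
β_Paxton = 0.00676 / 0.01285 = 0.5261
β_Talbot = 0.01742 / 0.01285 = 1.3556
β_Sable = 0.02398 / 0.01285 = 1.8661
β_Holloway = 0.00840 / 0.01285 = 0.6537
β_Granby = 0.01523 / 0.01285 = 1.1852
β_P = Σ w_i β_i = 0.13×1.5844 + 0.06×0.5261 + 0.11×1.3556 + 0.22×1.8661 + 0.12×0.6537 + 0.36×1.1852 = 1.3023
E(R_P) = R_f + β_P × MRP = 0.92% + 1.3023 × 7.55% = 10.75%

10.75%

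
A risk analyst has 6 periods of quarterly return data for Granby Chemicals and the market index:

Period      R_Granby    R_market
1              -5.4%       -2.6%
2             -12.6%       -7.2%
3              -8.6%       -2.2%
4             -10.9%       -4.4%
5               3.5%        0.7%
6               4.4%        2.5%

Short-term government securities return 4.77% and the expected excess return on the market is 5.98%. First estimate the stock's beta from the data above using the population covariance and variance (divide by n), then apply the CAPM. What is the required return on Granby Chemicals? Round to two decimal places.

Mean R_i = (-5.4 − 12.6 − 8.6 − 10.9 + 3.5 + 4.4) / 6 = -4.9333%
Mean R_m = (-2.6 − 7.2 − 2.2 − 4.4 + 0.7 + 2.5) / 6 = -2.2000%
Σ(R_i − R̄_i)(R_m − R̄_m) = 119.9700  ⇒  Cov = 119.9700 / 6 = 19.9950
Σ(R_m − R̄_m)² = 60.5000  ⇒  Var(R_m) = 60.5000 / 6 = 10.0833
β = Cov / Var(R_m) = 19.9950 / 10.0833 = 1.9830
E(R) = R_f + β × MRP = 4.77% + 1.9830 × 5.98% = 16.63%

16.63%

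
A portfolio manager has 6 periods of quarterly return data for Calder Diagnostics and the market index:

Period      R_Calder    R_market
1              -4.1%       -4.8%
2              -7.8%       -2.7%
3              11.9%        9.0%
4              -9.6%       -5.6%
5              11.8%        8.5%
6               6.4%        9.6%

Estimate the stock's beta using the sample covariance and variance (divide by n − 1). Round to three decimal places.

1.251

Mean R_i = (-4.1 − 7.8 + 11.9 − 9.6 + 11.8 + 6.4) / 6 = 1.4333%
Mean R_m = (-4.8 − 2.7 + 9.0 − 5.6 + 8.5 + 9.6) / 6 = 2.3333%
Σ(R_i − R̄_i)(R_m − R̄_m) = 343.2733  ⇒  Cov = 343.2733 / 5 = 68.6547
Σ(R_m − R̄_m)² = 274.4333  ⇒  Var(R_m) = 274.4333 / 5 = 54.8867
β = Cov / Var(R_m) = 68.6547 / 54.8867 = 1.2508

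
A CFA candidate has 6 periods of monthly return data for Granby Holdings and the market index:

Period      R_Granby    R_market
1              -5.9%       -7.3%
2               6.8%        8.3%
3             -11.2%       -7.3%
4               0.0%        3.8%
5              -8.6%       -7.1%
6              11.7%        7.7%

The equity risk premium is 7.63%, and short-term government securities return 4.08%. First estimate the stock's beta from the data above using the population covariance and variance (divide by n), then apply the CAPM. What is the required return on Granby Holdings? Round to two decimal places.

12.50%

Mean R_i = (-5.9 + 6.8 − 11.2 + 0.0 − 8.6 + 11.7) / 6 = -1.2000%
Mean R_m = (-7.3 + 8.3 − 7.3 + 3.8 − 7.1 + 7.7) / 6 = -0.3167%
Σ(R_i − R̄_i)(R_m − R̄_m) = 330.1400  ⇒  Cov = 330.1400 / 6 = 55.0233
Σ(R_m − R̄_m)² = 299.0083  ⇒  Var(R_m) = 299.0083 / 6 = 49.8347
β = Cov / Var(R_m) = 55.0233 / 49.8347 = 1.1041
E(R) = R_f + β × MRP = 4.08% + 1.1041 × 7.63% = 12.50%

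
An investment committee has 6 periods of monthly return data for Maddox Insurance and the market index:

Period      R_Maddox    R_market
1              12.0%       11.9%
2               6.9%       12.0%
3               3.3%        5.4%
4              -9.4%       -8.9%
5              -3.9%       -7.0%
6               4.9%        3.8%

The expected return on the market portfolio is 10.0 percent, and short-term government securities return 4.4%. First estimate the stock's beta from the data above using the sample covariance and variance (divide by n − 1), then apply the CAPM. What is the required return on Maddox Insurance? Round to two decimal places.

8.98%

Mean R_i = (12.0 + 6.9 + 3.3 − 9.4 − 3.9 + 4.9) / 6 = 2.3000%
Mean R_m = (11.9 + 12.0 + 5.4 − 8.9 − 7.0 + 3.8) / 6 = 2.8667%
Σ(R_i − R̄_i)(R_m − R̄_m) = 333.4400  ⇒  Cov = 333.4400 / 5 = 66.6880
Σ(R_m − R̄_m)² = 408.1133  ⇒  Var(R_m) = 408.1133 / 5 = 81.6227
β = Cov / Var(R_m) = 66.6880 / 81.6227 = 0.8170
MRP = 10.0% − 4.4% = 5.60%
E(R) = R_f + β × MRP = 4.4% + 0.8170 × 5.6% = 8.98%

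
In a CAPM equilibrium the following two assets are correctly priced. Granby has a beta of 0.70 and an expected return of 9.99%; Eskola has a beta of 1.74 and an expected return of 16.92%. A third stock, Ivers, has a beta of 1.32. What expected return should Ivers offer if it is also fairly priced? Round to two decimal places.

14.12%

MRP (SML slope) = (16.92% − 9.99%) / (1.74 − 0.70) = 6.93% / 1.04 = 6.6635%
R_f (intercept) = 9.99% − 0.70 × 6.6635% = 5.3256%
E(R_Ivers) = R_f + β × MRP = 5.3256% + 1.32 × 6.6635% = 14.12%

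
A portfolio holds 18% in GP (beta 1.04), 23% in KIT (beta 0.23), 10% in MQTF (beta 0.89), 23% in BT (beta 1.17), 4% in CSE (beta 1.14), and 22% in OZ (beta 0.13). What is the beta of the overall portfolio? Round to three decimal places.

0.672

β_P = Σ w_i β_i = 0.18×1.04 + 0.23×0.23 + 0.10×0.89 + 0.23×1.17 + 0.04×1.14 + 0.22×0.13 = 0.6724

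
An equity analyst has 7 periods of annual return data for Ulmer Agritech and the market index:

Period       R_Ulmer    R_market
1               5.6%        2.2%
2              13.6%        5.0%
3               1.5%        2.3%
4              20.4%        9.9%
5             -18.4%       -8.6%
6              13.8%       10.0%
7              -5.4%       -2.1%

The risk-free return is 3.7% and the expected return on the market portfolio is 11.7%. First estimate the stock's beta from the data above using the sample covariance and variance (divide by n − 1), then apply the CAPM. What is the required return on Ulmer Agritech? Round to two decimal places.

19.31%

Mean R_i = (5.6 + 13.6 + 1.5 + 20.4 − 18.4 + 13.8 − 5.4) / 7 = 4.4429%
Mean R_m = (2.2 + 5.0 + 2.3 + 9.9 − 8.6 + 10.0 − 2.1) / 7 = 2.6714%
Σ(R_i − R̄_i)(R_m − R̄_m) = 510.2286  ⇒  Cov = 510.2286 / 6 = 85.0381
Σ(R_m − R̄_m)² = 261.5543  ⇒  Var(R_m) = 261.5543 / 6 = 43.5924
β = Cov / Var(R_m) = 85.0381 / 43.5924 = 1.9508
MRP = 11.7% − 3.7% = 8.00%
E(R) = R_f + β × MRP = 3.7% + 1.9508 × 8.0% = 19.31%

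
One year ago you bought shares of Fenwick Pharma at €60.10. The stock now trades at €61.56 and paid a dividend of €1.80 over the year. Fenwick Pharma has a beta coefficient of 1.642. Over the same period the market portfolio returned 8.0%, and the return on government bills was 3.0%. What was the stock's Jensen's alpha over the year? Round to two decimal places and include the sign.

-5.79%

Realised HPR = (P1 + D1 − P0) / P0 = (61.56 + 1.80 − 60.10) / 60.10 = 3.26 / 60.10 = 5.4243%
MRP = 8.0% − 3.0% = 5.00%
CAPM required = R_f + β·MRP = 3.0% + 1.642 × 5.0% = 11.2100%
α = realised − required = 5.4243% − 11.2100% = -5.79%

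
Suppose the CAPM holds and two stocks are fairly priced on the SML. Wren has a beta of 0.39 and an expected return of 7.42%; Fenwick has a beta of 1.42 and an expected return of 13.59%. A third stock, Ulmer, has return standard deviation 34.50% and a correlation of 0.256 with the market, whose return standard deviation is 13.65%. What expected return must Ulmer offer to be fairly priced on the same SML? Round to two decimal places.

MRP = (13.59% − 7.42%) / (1.42 − 0.39) = 5.9903%
R_f = 7.42% − 0.39 × 5.9903% = 5.0838%
β_Ulmer = ρ·σ_i/σ_m = 0.256 × 34.50 / 13.65 = 0.6470
E(R_Ulmer) = R_f + β × MRP = 5.0838% + 0.6470 × 5.9903% = 8.96%

8.96%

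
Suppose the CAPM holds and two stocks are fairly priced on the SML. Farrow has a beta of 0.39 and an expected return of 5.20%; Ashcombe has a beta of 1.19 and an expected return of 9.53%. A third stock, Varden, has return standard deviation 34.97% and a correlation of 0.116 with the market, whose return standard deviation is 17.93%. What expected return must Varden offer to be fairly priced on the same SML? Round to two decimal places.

4.31%

MRP = (9.53% − 5.20%) / (1.19 − 0.39) = 5.4125%
R_f = 5.20% − 0.39 × 5.4125% = 3.0891%
β_Varden = ρ·σ_i/σ_m = 0.116 × 34.97 / 17.93 = 0.2262
E(R_Varden) = R_f + β × MRP = 3.0891% + 0.2262 × 5.4125% = 4.31%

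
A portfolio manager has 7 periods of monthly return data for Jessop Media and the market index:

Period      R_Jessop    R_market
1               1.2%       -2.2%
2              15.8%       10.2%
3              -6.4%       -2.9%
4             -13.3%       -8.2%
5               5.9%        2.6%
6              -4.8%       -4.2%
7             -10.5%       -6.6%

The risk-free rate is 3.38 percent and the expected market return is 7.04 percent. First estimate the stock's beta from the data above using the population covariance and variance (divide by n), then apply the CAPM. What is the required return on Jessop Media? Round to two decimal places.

9.18%

Mean R_i = (1.2 + 15.8 − 6.4 − 13.3 + 5.9 − 4.8 − 10.5) / 7 = -1.7286%
Mean R_m = (-2.2 + 10.2 − 2.9 − 8.2 + 2.6 − 4.2 − 6.6) / 7 = -1.6143%
Σ(R_i − R̄_i)(R_m − R̄_m) = 371.4071  ⇒  Cov = 371.4071 / 7 = 53.0582
Σ(R_m − R̄_m)² = 234.2486  ⇒  Var(R_m) = 234.2486 / 7 = 33.4641
β = Cov / Var(R_m) = 53.0582 / 33.4641 = 1.5855
MRP = 7.04% − 3.38% = 3.66%
E(R) = R_f + β × MRP = 3.38% + 1.5855 × 3.66% = 9.18%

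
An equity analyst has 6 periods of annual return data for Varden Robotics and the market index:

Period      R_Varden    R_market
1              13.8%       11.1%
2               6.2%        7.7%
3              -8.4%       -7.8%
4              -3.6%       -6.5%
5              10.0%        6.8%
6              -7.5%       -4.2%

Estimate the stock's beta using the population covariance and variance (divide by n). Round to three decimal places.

Mean R_i = (13.8 + 6.2 − 8.4 − 3.6 + 10.0 − 7.5) / 6 = 1.7500%
Mean R_m = (11.1 + 7.7 − 7.8 − 6.5 + 6.8 − 4.2) / 6 = 1.1833%
Σ(R_i − R̄_i)(R_m − R̄_m) = 376.9150  ⇒  Cov = 376.9150 / 6 = 62.8192
Σ(R_m − R̄_m)² = 341.0683  ⇒  Var(R_m) = 341.0683 / 6 = 56.8447
β = Cov / Var(R_m) = 62.8192 / 56.8447 = 1.1051

1.105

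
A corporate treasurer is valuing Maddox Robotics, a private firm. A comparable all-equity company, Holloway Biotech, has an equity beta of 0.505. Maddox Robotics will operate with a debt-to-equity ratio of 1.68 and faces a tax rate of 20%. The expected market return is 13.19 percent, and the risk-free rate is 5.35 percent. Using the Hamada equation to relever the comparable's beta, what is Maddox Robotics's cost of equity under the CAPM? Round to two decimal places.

14.63%

β_L = β_U × [1 + (1 − t)(D/E)] = 0.505 × [1 + (1 − 0.20) × 1.68]
    = 0.505 × [1 + 0.80 × 1.68] = 0.505 × 2.3440 = 1.1837
MRP = 13.19% − 5.35% = 7.84%
E(R) = R_f + β_L × MRP = 5.35% + 1.1837 × 7.84% = 14.63%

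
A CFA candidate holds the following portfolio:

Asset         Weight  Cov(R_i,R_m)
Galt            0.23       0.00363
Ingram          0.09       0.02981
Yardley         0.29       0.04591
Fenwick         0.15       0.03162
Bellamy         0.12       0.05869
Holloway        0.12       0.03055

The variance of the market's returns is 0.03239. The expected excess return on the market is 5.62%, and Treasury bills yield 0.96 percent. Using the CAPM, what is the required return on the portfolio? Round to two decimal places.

6.56%

β_Galt = 0.00363 / 0.03239 = 0.1121
β_Ingram = 0.02981 / 0.03239 = 0.9203
β_Yardley = 0.04591 / 0.03239 = 1.4174
β_Fenwick = 0.03162 / 0.03239 = 0.9762
β_Bellamy = 0.05869 / 0.03239 = 1.8120
β_Holloway = 0.03055 / 0.03239 = 0.9432
β_P = Σ w_i β_i = 0.23×0.1121 + 0.09×0.9203 + 0.29×1.4174 + 0.15×0.9762 + 0.12×1.8120 + 0.12×0.9432 = 0.9967
E(R_P) = R_f + β_P × MRP = 0.96% + 0.9967 × 5.62% = 6.56%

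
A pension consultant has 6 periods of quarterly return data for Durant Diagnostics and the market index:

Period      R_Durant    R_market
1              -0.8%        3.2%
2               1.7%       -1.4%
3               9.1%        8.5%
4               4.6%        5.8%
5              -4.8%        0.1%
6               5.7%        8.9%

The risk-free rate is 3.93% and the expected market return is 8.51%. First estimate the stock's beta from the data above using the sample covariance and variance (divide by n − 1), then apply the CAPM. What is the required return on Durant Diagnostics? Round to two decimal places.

8.12%

Mean R_i = (-0.8 + 1.7 + 9.1 + 4.6 − 4.8 + 5.7) / 6 = 2.5833%
Mean R_m = (3.2 − 1.4 + 8.5 + 5.8 + 0.1 + 8.9) / 6 = 4.1833%
Σ(R_i − R̄_i)(R_m − R̄_m) = 84.4983  ⇒  Cov = 84.4983 / 5 = 16.8997
Σ(R_m − R̄_m)² = 92.3083  ⇒  Var(R_m) = 92.3083 / 5 = 18.4617
β = Cov / Var(R_m) = 16.8997 / 18.4617 = 0.9154
MRP = 8.51% − 3.93% = 4.58%
E(R) = R_f + β × MRP = 3.93% + 0.9154 × 4.58% = 8.12%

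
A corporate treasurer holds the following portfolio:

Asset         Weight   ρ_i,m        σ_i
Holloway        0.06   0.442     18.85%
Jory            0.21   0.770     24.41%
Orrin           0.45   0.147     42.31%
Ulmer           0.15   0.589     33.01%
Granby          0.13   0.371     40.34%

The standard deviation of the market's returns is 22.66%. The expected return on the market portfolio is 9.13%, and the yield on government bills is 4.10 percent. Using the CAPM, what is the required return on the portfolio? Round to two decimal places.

6.79%

β_Holloway = 0.442 × 18.85% / 22.66% = 0.3677
β_Jory = 0.770 × 24.41% / 22.66% = 0.8295
β_Orrin = 0.147 × 42.31% / 22.66% = 0.2745
β_Ulmer = 0.589 × 33.01% / 22.66% = 0.8580
β_Granby = 0.371 × 40.34% / 22.66% = 0.6605
β_P = Σ w_i β_i = 0.06×0.3677 + 0.21×0.8295 + 0.45×0.2745 + 0.15×0.8580 + 0.13×0.6605 = 0.5343
MRP = 9.13% − 4.10% = 5.03%
E(R_P) = R_f + β_P × MRP = 4.10% + 0.5343 × 5.03% = 6.79%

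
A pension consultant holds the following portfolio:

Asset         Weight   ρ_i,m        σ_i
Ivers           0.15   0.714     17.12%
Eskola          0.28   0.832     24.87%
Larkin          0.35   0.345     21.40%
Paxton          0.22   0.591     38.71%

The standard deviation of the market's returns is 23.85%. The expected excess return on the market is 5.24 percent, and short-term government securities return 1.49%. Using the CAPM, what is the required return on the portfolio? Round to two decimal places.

β_Ivers = 0.714 × 17.12% / 23.85% = 0.5125
β_Eskola = 0.832 × 24.87% / 23.85% = 0.8676
β_Larkin = 0.345 × 21.40% / 23.85% = 0.3096
β_Paxton = 0.591 × 38.71% / 23.85% = 0.9592
β_P = Σ w_i β_i = 0.15×0.5125 + 0.28×0.8676 + 0.35×0.3096 + 0.22×0.9592 = 0.6392
E(R_P) = R_f + β_P × MRP = 1.49% + 0.6392 × 5.24% = 4.84%

4.84%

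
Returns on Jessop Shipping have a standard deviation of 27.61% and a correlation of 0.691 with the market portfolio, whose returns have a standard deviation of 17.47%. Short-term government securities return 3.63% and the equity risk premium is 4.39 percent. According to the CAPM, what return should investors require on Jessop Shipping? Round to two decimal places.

β = ρ × σ_i / σ_m = 0.691 × 27.61% / 17.47% = 1.0921
E(R) = 3.63% + 1.0921 × 4.39% = 8.42%

8.42%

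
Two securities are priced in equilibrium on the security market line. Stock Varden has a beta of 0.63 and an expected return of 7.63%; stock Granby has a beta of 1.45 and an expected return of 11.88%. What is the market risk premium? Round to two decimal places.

Both satisfy E(R) = R_f + β·MRP, so the slope of the SML is
MRP = (11.88% − 7.63%) / (1.45 − 0.63) = 4.25% / 0.82 = 5.1829%

5.18%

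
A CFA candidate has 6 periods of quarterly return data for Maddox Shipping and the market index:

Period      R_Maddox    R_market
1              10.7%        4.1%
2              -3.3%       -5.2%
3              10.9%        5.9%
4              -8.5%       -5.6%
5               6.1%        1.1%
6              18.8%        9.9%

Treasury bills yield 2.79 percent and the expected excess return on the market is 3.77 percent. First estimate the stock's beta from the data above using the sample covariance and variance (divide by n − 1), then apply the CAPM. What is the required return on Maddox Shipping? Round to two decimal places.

Mean R_i = (10.7 − 3.3 + 10.9 − 8.5 + 6.1 + 18.8) / 6 = 5.7833%
Mean R_m = (4.1 − 5.2 + 5.9 − 5.6 + 1.1 + 9.9) / 6 = 1.7000%
Σ(R_i − R̄_i)(R_m − R̄_m) = 306.7800  ⇒  Cov = 306.7800 / 5 = 61.3560
Σ(R_m − R̄_m)² = 191.9000  ⇒  Var(R_m) = 191.9000 / 5 = 38.3800
β = Cov / Var(R_m) = 61.3560 / 38.3800 = 1.5986
E(R) = R_f + β × MRP = 2.79% + 1.5986 × 3.77% = 8.82%

8.82%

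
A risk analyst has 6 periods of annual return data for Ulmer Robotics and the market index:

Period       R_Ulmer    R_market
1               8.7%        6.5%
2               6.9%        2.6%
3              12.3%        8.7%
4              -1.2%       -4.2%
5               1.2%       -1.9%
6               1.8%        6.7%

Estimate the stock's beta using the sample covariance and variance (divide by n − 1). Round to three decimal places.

0.783

Mean R_i = (8.7 + 6.9 + 12.3 − 1.2 + 1.2 + 1.8) / 6 = 4.9500%
Mean R_m = (6.5 + 2.6 + 8.7 − 4.2 − 1.9 + 6.7) / 6 = 3.0667%
Σ(R_i − R̄_i)(R_m − R̄_m) = 105.2400  ⇒  Cov = 105.2400 / 5 = 21.0480
Σ(R_m − R̄_m)² = 134.4133  ⇒  Var(R_m) = 134.4133 / 5 = 26.8827
β = Cov / Var(R_m) = 21.0480 / 26.8827 = 0.7830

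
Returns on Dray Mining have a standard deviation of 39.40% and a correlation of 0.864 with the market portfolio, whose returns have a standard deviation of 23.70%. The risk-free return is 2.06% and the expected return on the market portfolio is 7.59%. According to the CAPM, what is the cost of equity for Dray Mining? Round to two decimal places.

10.00%

β = ρ × σ_i / σ_m = 0.864 × 39.40% / 23.70% = 1.4364
MRP = 7.59% − 2.06% = 5.53%
E(R) = 2.06% + 1.4364 × 5.53% = 10.00%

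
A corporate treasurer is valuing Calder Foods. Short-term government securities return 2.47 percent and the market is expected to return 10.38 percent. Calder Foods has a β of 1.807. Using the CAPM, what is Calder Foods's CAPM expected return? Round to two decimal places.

16.76%

Market risk premium = E(R_m) − R_f = 10.38% − 2.47% = 7.91%
E(R) = R_f + β × MRP = 2.47% + 1.807 × 7.91% = 16.76%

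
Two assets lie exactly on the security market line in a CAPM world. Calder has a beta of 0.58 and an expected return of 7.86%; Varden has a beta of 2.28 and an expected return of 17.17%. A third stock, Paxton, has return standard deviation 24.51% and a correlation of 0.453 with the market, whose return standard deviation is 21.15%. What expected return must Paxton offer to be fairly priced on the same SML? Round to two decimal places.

7.56%

MRP = (17.17% − 7.86%) / (2.28 − 0.58) = 5.4765%
R_f = 7.86% − 0.58 × 5.4765% = 4.6836%
β_Paxton = ρ·σ_i/σ_m = 0.453 × 24.51 / 21.15 = 0.5250
E(R_Paxton) = R_f + β × MRP = 4.6836% + 0.5250 × 5.4765% = 7.56%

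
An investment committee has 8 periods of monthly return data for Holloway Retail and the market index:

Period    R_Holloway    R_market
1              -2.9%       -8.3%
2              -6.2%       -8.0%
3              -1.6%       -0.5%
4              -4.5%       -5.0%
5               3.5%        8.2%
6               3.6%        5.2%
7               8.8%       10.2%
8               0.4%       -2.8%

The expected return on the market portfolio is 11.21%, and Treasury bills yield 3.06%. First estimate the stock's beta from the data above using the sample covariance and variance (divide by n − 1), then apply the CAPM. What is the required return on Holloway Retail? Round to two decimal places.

Mean R_i = (-2.9 − 6.2 − 1.6 − 4.5 + 3.5 + 3.6 + 8.8 + 0.4) / 8 = 0.1375%
Mean R_m = (-8.3 − 8.0 − 0.5 − 5.0 + 8.2 + 5.2 + 10.2 − 2.8) / 8 = -0.1250%
Σ(R_i − R̄_i)(R_m − R̄_m) = 233.1675  ⇒  Cov = 233.1675 / 7 = 33.3096
Σ(R_m − R̄_m)² = 364.1750  ⇒  Var(R_m) = 364.1750 / 7 = 52.0250
β = Cov / Var(R_m) = 33.3096 / 52.0250 = 0.6403
MRP = 11.21% − 3.06% = 8.15%
E(R) = R_f + β × MRP = 3.06% + 0.6403 × 8.15% = 8.28%

8.28%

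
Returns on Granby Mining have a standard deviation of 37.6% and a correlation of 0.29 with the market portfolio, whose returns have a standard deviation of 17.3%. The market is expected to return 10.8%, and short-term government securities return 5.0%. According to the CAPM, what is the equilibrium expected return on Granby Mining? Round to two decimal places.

β = ρ × σ_i / σ_m = 0.29 × 37.6% / 17.3% = 0.6303
MRP = 10.8% − 5.0% = 5.80%
E(R) = 5.0% + 0.6303 × 5.8% = 8.66%

8.66%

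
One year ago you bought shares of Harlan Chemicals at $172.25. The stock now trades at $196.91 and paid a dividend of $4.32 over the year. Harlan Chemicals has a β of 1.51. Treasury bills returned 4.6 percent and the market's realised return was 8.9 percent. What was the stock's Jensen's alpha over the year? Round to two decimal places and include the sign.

+5.73%

Realised HPR = (P1 + D1 − P0) / P0 = (196.91 + 4.32 − 172.25) / 172.25 = 28.98 / 172.25 = 16.8244%
MRP = 8.9% − 4.6% = 4.30%
CAPM required = R_f + β·MRP = 4.6% + 1.51 × 4.3% = 11.0930%
α = realised − required = 16.8244% − 11.0930% = +5.73%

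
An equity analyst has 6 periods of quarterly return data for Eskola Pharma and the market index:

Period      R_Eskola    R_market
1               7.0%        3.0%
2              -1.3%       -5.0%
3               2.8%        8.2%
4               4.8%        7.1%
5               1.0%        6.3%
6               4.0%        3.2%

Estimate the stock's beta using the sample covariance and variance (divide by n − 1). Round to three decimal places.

0.297

Mean R_i = (7.0 − 1.3 + 2.8 + 4.8 + 1.0 + 4.0) / 6 = 3.0500%
Mean R_m = (3.0 − 5.0 + 8.2 + 7.1 + 6.3 + 3.2) / 6 = 3.8000%
Σ(R_i − R̄_i)(R_m − R̄_m) = 34.1000  ⇒  Cov = 34.1000 / 5 = 6.8200
Σ(R_m − R̄_m)² = 114.9400  ⇒  Var(R_m) = 114.9400 / 5 = 22.9880
β = Cov / Var(R_m) = 6.8200 / 22.9880 = 0.2967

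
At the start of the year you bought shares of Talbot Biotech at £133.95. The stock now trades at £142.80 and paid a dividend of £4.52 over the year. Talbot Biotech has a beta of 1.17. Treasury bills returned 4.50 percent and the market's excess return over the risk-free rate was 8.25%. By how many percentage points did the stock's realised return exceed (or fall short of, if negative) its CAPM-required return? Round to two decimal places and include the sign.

-4.17%

Realised HPR = (P1 + D1 − P0) / P0 = (142.80 + 4.52 − 133.95) / 133.95 = 13.37 / 133.95 = 9.9813%
CAPM required = R_f + β·MRP = 4.50% + 1.17 × 8.25% = 14.1525%
α = realised − required = 9.9813% − 14.1525% = -4.17%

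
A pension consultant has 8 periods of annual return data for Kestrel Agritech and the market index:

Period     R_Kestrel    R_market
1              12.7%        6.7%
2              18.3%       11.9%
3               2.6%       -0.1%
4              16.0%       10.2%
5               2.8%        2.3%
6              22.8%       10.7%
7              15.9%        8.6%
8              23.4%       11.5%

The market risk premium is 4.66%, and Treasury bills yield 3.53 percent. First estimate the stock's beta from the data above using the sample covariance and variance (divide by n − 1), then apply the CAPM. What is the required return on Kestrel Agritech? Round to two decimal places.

11.49%

Mean R_i = (12.7 + 18.3 + 2.6 + 16.0 + 2.8 + 22.8 + 15.9 + 23.4) / 8 = 14.3125%
Mean R_m = (6.7 + 11.9 − 0.1 + 10.2 + 2.3 + 10.7 + 8.6 + 11.5) / 8 = 7.7250%
Σ(R_i − R̄_i)(R_m − R̄_m) = 237.5275  ⇒  Cov = 237.5275 / 7 = 33.9325
Σ(R_m − R̄_m)² = 139.1350  ⇒  Var(R_m) = 139.1350 / 7 = 19.8764
β = Cov / Var(R_m) = 33.9325 / 19.8764 = 1.7072
E(R) = R_f + β × MRP = 3.53% + 1.7072 × 4.66% = 11.49%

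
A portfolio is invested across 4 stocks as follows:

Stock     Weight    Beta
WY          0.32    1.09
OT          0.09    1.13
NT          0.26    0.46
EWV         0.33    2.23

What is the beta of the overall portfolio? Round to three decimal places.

1.306

β_P = Σ w_i β_i = 0.32×1.09 + 0.09×1.13 + 0.26×0.46 + 0.33×2.23 = 1.3060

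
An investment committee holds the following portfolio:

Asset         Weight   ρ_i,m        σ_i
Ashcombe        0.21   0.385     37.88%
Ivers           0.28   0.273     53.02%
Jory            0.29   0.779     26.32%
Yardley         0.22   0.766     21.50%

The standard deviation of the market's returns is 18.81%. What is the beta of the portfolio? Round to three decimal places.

β_Ashcombe = 0.385 × 37.88% / 18.81% = 0.7753
β_Ivers = 0.273 × 53.02% / 18.81% = 0.7695
β_Jory = 0.779 × 26.32% / 18.81% = 1.0900
β_Yardley = 0.766 × 21.50% / 18.81% = 0.8755
β_P = Σ w_i β_i = 0.21×0.7753 + 0.28×0.7695 + 0.29×1.0900 + 0.22×0.8755 = 0.8870

0.887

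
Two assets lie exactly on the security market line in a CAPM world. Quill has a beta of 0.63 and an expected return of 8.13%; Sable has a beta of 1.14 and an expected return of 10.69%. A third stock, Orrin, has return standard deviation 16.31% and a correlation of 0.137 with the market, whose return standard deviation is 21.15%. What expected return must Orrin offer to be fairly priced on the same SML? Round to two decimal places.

MRP = (10.69% − 8.13%) / (1.14 − 0.63) = 5.0196%
R_f = 8.13% − 0.63 × 5.0196% = 4.9677%
β_Orrin = ρ·σ_i/σ_m = 0.137 × 16.31 / 21.15 = 0.1056
E(R_Orrin) = R_f + β × MRP = 4.9677% + 0.1056 × 5.0196% = 5.50%

5.50%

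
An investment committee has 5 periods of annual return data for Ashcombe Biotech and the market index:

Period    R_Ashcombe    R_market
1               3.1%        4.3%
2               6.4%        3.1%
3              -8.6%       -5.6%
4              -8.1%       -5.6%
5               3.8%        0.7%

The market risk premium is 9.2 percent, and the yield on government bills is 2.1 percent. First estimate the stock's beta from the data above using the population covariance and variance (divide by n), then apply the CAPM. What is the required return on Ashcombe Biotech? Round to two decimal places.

Mean R_i = (3.1 + 6.4 − 8.6 − 8.1 + 3.8) / 5 = -0.6800%
Mean R_m = (4.3 + 3.1 − 5.6 − 5.6 + 0.7) / 5 = -0.6200%
Σ(R_i − R̄_i)(R_m − R̄_m) = 127.2420  ⇒  Cov = 127.2420 / 5 = 25.4484
Σ(R_m − R̄_m)² = 89.3880  ⇒  Var(R_m) = 89.3880 / 5 = 17.8776
β = Cov / Var(R_m) = 25.4484 / 17.8776 = 1.4235
E(R) = R_f + β × MRP = 2.1% + 1.4235 × 9.2% = 15.20%

15.20%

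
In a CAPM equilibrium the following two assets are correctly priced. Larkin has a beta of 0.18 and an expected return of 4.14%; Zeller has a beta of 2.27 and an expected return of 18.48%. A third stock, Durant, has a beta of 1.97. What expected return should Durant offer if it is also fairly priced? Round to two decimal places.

MRP (SML slope) = (18.48% − 4.14%) / (2.27 − 0.18) = 14.34% / 2.09 = 6.8612%
R_f (intercept) = 4.14% − 0.18 × 6.8612% = 2.9050%
E(R_Durant) = R_f + β × MRP = 2.9050% + 1.97 × 6.8612% = 16.42%

16.42%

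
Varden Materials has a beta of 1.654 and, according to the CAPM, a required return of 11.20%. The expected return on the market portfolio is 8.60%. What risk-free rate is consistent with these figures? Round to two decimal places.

4.62%

E(R) = R_f + β(E(R_m) − R_f) = R_f(1 − β) + β·E(R_m)
11.20% = R_f × (1 − 1.654) + 1.654 × 8.60%
11.20% = R_f × -0.654 + 14.22440%
R_f = (11.20% − 14.22440%) / -0.654 = 4.62%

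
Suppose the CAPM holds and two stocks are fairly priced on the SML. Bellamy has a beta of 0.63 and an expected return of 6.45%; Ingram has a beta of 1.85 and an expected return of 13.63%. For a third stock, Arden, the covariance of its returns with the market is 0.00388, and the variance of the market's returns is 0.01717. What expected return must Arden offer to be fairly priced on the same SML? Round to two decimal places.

MRP = (13.63% − 6.45%) / (1.85 − 0.63) = 5.8852%
R_f = 6.45% − 0.63 × 5.8852% = 2.7423%
β_Arden = Cov / Var(R_m) = 0.00388 / 0.01717 = 0.2260
E(R_Arden) = R_f + β × MRP = 2.7423% + 0.2260 × 5.8852% = 4.07%

4.07%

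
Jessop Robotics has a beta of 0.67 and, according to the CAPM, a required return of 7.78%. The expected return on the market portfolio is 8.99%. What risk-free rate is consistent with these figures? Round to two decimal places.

E(R) = R_f + β(E(R_m) − R_f) = R_f(1 − β) + β·E(R_m)
7.78% = R_f × (1 − 0.67) + 0.67 × 8.99%
7.78% = R_f × 0.33 + 6.0233%
R_f = (7.78% − 6.0233%) / 0.33 = 5.32%

5.32%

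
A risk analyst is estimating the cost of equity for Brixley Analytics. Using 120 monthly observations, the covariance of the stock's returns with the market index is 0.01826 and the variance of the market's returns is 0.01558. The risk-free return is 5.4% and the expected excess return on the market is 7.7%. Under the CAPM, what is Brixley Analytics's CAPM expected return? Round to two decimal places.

β = Cov(R_i, R_m) / Var(R_m) = 0.01826 / 0.01558 = 1.1720
E(R) = R_f + β × MRP = 5.4% + 1.1720 × 7.7% = 14.42%

14.42%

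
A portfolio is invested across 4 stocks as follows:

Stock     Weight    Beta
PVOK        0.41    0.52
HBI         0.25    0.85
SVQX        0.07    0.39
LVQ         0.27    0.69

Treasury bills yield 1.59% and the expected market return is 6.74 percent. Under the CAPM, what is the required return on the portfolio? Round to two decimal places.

4.88%

β_P = Σ w_i β_i = 0.41×0.52 + 0.25×0.85 + 0.07×0.39 + 0.27×0.69 = 0.6393
MRP = 6.74% − 1.59% = 5.15%
E(R_P) = R_f + β_P × MRP = 1.59% + 0.6393 × 5.15% = 4.88%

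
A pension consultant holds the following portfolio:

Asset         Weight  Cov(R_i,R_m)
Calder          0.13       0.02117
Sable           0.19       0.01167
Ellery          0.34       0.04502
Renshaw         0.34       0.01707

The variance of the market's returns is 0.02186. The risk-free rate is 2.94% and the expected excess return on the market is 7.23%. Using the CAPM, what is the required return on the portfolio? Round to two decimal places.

11.57%

β_Calder = 0.02117 / 0.02186 = 0.9684
β_Sable = 0.01167 / 0.02186 = 0.5339
β_Ellery = 0.04502 / 0.02186 = 2.0595
β_Renshaw = 0.01707 / 0.02186 = 0.7809
β_P = Σ w_i β_i = 0.13×0.9684 + 0.19×0.5339 + 0.34×2.0595 + 0.34×0.7809 = 1.1931
E(R_P) = R_f + β_P × MRP = 2.94% + 1.1931 × 7.23% = 11.57%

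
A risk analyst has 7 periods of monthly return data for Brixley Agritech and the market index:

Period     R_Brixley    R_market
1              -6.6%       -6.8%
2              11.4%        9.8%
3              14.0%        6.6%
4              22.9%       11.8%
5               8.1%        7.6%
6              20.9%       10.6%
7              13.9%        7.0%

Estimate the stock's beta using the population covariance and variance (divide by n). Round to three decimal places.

1.438

Mean R_i = (-6.6 + 11.4 + 14.0 + 22.9 + 8.1 + 20.9 + 13.9) / 7 = 12.0857%
Mean R_m = (-6.8 + 9.8 + 6.6 + 11.8 + 7.6 + 10.6 + 7.0) / 7 = 6.6571%
Σ(R_i − R̄_i)(R_m − R̄_m) = 336.4257  ⇒  Cov = 336.4257 / 7 = 48.0608
Σ(R_m − R̄_m)² = 233.9771  ⇒  Var(R_m) = 233.9771 / 7 = 33.4253
β = Cov / Var(R_m) = 48.0608 / 33.4253 = 1.4379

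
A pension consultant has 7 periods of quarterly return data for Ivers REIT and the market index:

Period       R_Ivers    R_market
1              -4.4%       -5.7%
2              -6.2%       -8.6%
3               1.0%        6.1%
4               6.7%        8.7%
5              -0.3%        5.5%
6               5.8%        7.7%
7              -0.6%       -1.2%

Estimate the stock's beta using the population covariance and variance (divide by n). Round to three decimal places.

0.635

Mean R_i = (-4.4 − 6.2 + 1.0 + 6.7 − 0.3 + 5.8 − 0.6) / 7 = 0.2857%
Mean R_m = (-5.7 − 8.6 + 6.1 + 8.7 + 5.5 + 7.7 − 1.2) / 7 = 1.7857%
Σ(R_i − R̄_i)(R_m − R̄_m) = 182.9486  ⇒  Cov = 182.9486 / 7 = 26.1355
Σ(R_m − R̄_m)² = 288.0086  ⇒  Var(R_m) = 288.0086 / 7 = 41.1441
β = Cov / Var(R_m) = 26.1355 / 41.1441 = 0.6352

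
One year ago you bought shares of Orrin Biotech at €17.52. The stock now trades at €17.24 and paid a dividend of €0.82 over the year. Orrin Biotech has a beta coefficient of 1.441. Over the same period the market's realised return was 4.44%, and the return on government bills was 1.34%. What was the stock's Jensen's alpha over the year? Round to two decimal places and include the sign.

Realised HPR = (P1 + D1 − P0) / P0 = (17.24 + 0.82 − 17.52) / 17.52 = 0.54 / 17.52 = 3.0822%
MRP = 4.44% − 1.34% = 3.10%
CAPM required = R_f + β·MRP = 1.34% + 1.441 × 3.10% = 5.80710%
α = realised − required = 3.0822% − 5.80710% = -2.72%

-2.72%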